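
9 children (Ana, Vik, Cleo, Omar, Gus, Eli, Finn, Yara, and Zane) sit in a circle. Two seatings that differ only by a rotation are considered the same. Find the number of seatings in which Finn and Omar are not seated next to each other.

30240

All circular seatings of 9 people number (8)! = 40320.
Seatings with Finn beside Omar: treat them as a block with 2 internal orders, giving 2 × (7)! = 10080.
Subtracting, 40320 − 10080 = 30240.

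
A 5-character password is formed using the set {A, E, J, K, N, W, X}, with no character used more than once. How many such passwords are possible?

This is a permutation of 5 out of 7: P(7,5) = 7!/2!.
That product is 7 × 6 × 5 × 4 × 3 = 2520.

2520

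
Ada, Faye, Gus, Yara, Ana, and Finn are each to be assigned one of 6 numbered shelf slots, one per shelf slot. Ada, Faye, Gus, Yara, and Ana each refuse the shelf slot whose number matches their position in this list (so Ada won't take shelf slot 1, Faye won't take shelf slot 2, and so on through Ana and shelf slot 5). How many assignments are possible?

309

Let Aᵢ (for 1 ≤ i ≤ 5) be the placements that put person i in their forbidden shelf slot. Any j of these fix j positions, leaving (6−j)! ways to fill the rest, and there are C(5,j) ways to pick which j.
By inclusion–exclusion, the number of valid placements is Σ_{j=0}^{5} (−1)^j C(5,j)·(6−j)!.
Computing: 720 − 600 + 240 − 60 + 10 − 1 = 309.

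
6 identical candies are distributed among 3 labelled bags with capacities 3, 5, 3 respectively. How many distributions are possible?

Ignoring the caps, the number of non-negative solutions to x_1+…+x_3 = 6 is C(8,2) = 28.
Subtract solutions that violate a single cap (substitute x_i' = x_i − (cap_i+1)): x_1 ≥ 4 gives C(4,2) = 6; x_2 ≥ 6 gives C(2,2) = 1; x_3 ≥ 4 gives C(4,2) = 6. Together 13.
No two caps can be exceeded simultaneously, so the pair terms are all 0.
By inclusion–exclusion the count is 28 − 13 + 0 = 15.

15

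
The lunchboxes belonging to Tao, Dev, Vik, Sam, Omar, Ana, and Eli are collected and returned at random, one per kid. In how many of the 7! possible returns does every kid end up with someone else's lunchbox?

Count assignments avoiding every fixed point. For any j of the 7 kids fixed to their own lunchbox, the other 7−j can be arranged in (7−j)! ways.
By inclusion–exclusion this is Σ_{j=0}^{7} (−1)^j C(7,j)·(7−j)!.
Computing: 5040 − 5040 + 2520 − 840 + 210 − 42 + 7 − 1 = 1854.

1854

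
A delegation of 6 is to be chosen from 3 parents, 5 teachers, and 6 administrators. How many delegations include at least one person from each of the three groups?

2430

With no constraint there are C(14,6) = 3003 possible selections.
Subtract selections that omit an entire group: no parents → C(11,6) = 462; no teachers → C(9,6) = 84; no administrators → C(8,6) = 28.
Add back selections omitting two groups (i.e. drawn from a single group): C(3,6) + C(5,6) + C(6,6) = 1.
By inclusion–exclusion: 3003 − 574 + 1 = 2430.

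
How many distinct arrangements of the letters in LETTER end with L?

30

With the last slot taken by L, it remains to arrange the other 5 letters (ETTER).
Those 5 letters have E appearing twice and T appearing twice, giving (5)!/(2!·2!) = 30.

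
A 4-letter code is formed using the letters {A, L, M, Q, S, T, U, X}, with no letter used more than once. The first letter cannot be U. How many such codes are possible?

1470

The first letter has 8−1 = 7 choices (anything except U).
The remaining 3 letters are filled from the other 7 symbols without repetition: 7 × 6 × 5 = 210.
Total: 7 × 210 = 1470.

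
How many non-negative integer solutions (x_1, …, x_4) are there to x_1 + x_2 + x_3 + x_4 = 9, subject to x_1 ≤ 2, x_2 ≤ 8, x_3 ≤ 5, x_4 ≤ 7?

112

Without the upper bounds there are C(12,3) = 220 ways to split 9 among 4 variables.
Subtract solutions that violate a single cap (substitute x_i' = x_i − (cap_i+1)): x_1 ≥ 3 gives C(9,3) = 84; x_2 ≥ 9 gives C(3,3) = 1; x_3 ≥ 6 gives C(6,3) = 20; x_4 ≥ 8 gives C(4,3) = 4. Together 109.
Add back pairs where two caps are both exceeded: 0 + 1 + 0 + 0 + 0 + 0 = 1.
By inclusion–exclusion the count is 220 − 109 + 1 = 112.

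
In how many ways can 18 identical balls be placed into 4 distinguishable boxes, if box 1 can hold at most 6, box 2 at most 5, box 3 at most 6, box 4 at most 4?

Without the upper bounds there are C(21,3) = 1330 ways to split 18 among 4 boxes.
Subtract solutions that violate a single cap (substitute x_i' = x_i − (cap_i+1)): x_1 ≥ 7 gives C(14,3) = 364; x_2 ≥ 6 gives C(15,3) = 455; x_3 ≥ 7 gives C(14,3) = 364; x_4 ≥ 5 gives C(16,3) = 560. Together 1743.
Add back pairs where two caps are both exceeded: 56 + 35 + 84 + 56 + 120 + 84 = 435.
Subtract triples: 0 + 1 + 0 + 1 = 2.
By inclusion–exclusion the count is 1330 − 1743 + 435 − 2 = 20.

20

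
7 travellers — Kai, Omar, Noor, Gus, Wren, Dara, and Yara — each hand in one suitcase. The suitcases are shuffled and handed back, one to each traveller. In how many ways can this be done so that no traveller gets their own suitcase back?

Let Aᵢ be the assignments in which traveller i gets their own suitcase. We want the size of the complement of A₁∪…∪A_7.
By inclusion–exclusion this is Σ_{j=0}^{7} (−1)^j C(7,j)·(7−j)!.
Computing: 5040 − 5040 + 2520 − 840 + 210 − 42 + 7 − 1 = 1854.

1854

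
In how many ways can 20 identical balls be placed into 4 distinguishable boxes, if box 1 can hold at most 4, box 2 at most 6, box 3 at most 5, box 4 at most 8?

20

Without the upper bounds there are C(23,3) = 1771 ways to split 20 among 4 boxes.
Subtract solutions that violate a single cap (substitute x_i' = x_i − (cap_i+1)): x_1 ≥ 5 gives C(18,3) = 816; x_2 ≥ 7 gives C(16,3) = 560; x_3 ≥ 6 gives C(17,3) = 680; x_4 ≥ 9 gives C(14,3) = 364. Together 2420.
Add back pairs where two caps are both exceeded: 165 + 220 + 84 + 120 + 35 + 56 = 680.
Subtract triples: 10 + 0 + 1 + 0 = 11.
By inclusion–exclusion the count is 1771 − 2420 + 680 − 11 = 20.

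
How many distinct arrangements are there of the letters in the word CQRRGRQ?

420

The 7 letters of CQRRGRQ have repeats: Q appearing twice and R appearing 3 times.
Dividing 7! = 5040 by 3!·2! = 12 for the repeated letters gives 420.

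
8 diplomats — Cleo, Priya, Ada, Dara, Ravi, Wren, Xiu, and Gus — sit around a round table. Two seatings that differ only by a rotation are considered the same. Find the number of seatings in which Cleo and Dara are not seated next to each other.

Without the restriction there are (7)! = 5040 seatings.
Those with Cleo next to Dara: fuse the pair into one unit and seat 7 units around a circle — 2·(6)! = 1440.
Subtracting, 5040 − 1440 = 3600.

3600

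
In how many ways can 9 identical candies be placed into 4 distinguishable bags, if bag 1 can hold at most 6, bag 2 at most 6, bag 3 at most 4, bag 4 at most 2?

Ignoring the caps, the number of non-negative solutions to x_1+…+x_4 = 9 is C(12,3) = 220.
Subtract solutions that violate a single cap (substitute x_i' = x_i − (cap_i+1)): x_1 ≥ 7 gives C(5,3) = 10; x_2 ≥ 7 gives C(5,3) = 10; x_3 ≥ 5 gives C(7,3) = 35; x_4 ≥ 3 gives C(9,3) = 84. Together 139.
Add back pairs where two caps are both exceeded: 0 + 0 + 0 + 0 + 0 + 4 = 4.
By inclusion–exclusion the count is 220 − 139 + 4 = 85.

85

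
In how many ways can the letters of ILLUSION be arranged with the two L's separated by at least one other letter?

7560

There are 8!/(2!·2!) = 10080 arrangements of ILLUSION in total.
If the two L's are adjacent, glue them into one block, leaving 7 items to arrange: (7)!/(2!) = 2520 ways.
Hence 10080 − 2520 = 7560.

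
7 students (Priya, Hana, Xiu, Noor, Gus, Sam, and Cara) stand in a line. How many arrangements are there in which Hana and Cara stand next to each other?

1440

Treat {Hana, Cara} as a single unit. There are 6 units to order, and the pair itself can be ordered 2 ways.
So the count is 2·(6)! = 1440.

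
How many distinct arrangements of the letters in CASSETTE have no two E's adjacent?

There are 8!/(2!·2!·2!) = 5040 arrangements of CASSETTE in total.
If the two E's are adjacent, glue them into one block, leaving 7 items to arrange: (7)!/(2!·2!) = 1260 ways.
Subtracting, 5040 − 1260 = 3780 arrangements keep the E's apart.

3780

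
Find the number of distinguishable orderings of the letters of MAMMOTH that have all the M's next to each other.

Treat the 3 copies of M as a single block. The multiset to arrange is then {MMM, A, H, O, T}, 5 items in all.
All 5 items are distinct, so there are (5)! = 120 arrangements.

120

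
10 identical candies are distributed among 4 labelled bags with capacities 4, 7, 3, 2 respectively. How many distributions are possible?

50

Without the upper bounds there are C(13,3) = 286 ways to split 10 among 4 bags.
Subtract solutions that violate a single cap (substitute x_i' = x_i − (cap_i+1)): x_1 ≥ 5 gives C(8,3) = 56; x_2 ≥ 8 gives C(5,3) = 10; x_3 ≥ 4 gives C(9,3) = 84; x_4 ≥ 3 gives C(10,3) = 120. Together 270.
Add back pairs where two caps are both exceeded: 0 + 4 + 10 + 0 + 0 + 20 = 34.
By inclusion–exclusion the count is 286 − 270 + 34 = 50.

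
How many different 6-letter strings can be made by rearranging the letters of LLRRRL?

20

The 6 letters of LLRRRL have repeats: L appearing 3 times and R appearing 3 times.
Dividing 6! = 720 by 3!·3! = 36 for the repeated letters gives 20.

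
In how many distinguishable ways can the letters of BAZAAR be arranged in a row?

120

The 6 letters of BAZAAR have repeats: A appearing 3 times.
Dividing 6! = 720 by 3! = 6 for the repeated letters gives 120.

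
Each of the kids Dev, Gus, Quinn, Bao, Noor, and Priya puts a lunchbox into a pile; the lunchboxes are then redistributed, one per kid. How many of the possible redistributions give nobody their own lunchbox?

Count assignments avoiding every fixed point. For any j of the 6 kids fixed to their own lunchbox, the other 6−j can be arranged in (6−j)! ways.
By inclusion–exclusion this is Σ_{j=0}^{6} (−1)^j C(6,j)·(6−j)!.
Computing: 720 − 720 + 360 − 120 + 30 − 6 + 1 = 265.

265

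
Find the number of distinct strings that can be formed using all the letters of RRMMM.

10

RRMMM has 5 letters with M appearing 3 times and R appearing twice.
The number of distinct arrangements is 5!/(3!·2!) = 120/12 = 10.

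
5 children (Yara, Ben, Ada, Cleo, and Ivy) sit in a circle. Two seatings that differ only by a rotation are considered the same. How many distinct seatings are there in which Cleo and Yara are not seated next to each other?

12

Without the restriction there are (4)! = 24 seatings.
Seatings with Cleo beside Yara: treat them as a block with 2 internal orders, giving 2 × (3)! = 12.
Subtracting, 24 − 12 = 12.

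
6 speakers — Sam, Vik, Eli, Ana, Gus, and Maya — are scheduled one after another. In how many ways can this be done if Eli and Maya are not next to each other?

Of the 6! = 720 arrangements, those with Eli and Maya adjacent number 2 × 5! = 240 (treat the pair as a block with 2 internal orders).
So 720 − 240 = 480 arrangements keep them apart.

480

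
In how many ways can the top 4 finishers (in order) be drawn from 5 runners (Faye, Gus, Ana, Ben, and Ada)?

120

There are 5 choices for 1st place, 4 for 2nd, and so on down to 2 for position 4.
That gives 5 × 4 × 3 × 2 = 120.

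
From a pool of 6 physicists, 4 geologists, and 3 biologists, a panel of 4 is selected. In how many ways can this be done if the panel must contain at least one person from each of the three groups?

360

With no constraint there are C(13,4) = 715 possible selections.
Selections missing a whole group: no physicists → C(7,4) = 35; no geologists → C(9,4) = 126; no biologists → C(10,4) = 210.
Add back selections omitting two groups (i.e. drawn from a single group): C(6,4) + C(4,4) + C(3,4) = 16.
By inclusion–exclusion: 715 − 371 + 16 = 360.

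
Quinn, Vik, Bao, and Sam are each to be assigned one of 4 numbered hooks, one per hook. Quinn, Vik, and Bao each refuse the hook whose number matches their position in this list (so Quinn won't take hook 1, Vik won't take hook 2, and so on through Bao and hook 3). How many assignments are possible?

11

Let Aᵢ (for i ∈ {1, 2, 3}) be the placements that put person i in their forbidden hook. Any j of these fix j positions, leaving (4−j)! ways to fill the rest, and there are C(3,j) ways to pick which j.
By inclusion–exclusion, the number of valid placements is Σ_{j=0}^{3} (−1)^j C(3,j)·(4−j)!.
Computing: 24 − 18 + 6 − 1 = 11.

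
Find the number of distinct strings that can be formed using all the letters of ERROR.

20

ERROR has 5 letters with R appearing 3 times.
The number of distinct arrangements is 5!/(3!) = 120/6 = 20.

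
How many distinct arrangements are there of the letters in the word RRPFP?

30

The 5 letters of RRPFP have repeats: P appearing twice and R appearing twice.
Dividing 5! = 120 by 2!·2! = 4 for the repeated letters gives 30.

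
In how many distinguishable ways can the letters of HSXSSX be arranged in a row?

60

The 6 letters of HSXSSX have repeats: S appearing 3 times and X appearing twice.
The number of distinct arrangements is 6!/(3!·2!) = 720/12 = 60.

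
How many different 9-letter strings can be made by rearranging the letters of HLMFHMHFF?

Letter multiplicities in HLMFHMHFF: F×3, H×3, L×1, M×2.
So there are 9! / (3!·3!·2!) = 5040 distinguishable arrangements.

5040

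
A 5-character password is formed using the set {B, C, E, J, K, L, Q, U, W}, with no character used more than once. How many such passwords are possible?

15120

With no repetition, fill the 5 characters in order: 9 choices, then 8, down to 5.
That product is 9 × 8 × 7 × 6 × 5 = 15120.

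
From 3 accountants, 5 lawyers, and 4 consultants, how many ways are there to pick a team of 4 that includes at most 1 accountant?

378

Split by how many accountants are chosen (0 through 1).
Sum: C(3,0)·C(9,4) + C(3,1)·C(9,3) = 126 + 252 = 378.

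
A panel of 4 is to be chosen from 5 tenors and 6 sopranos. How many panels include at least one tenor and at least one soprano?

310

Total 4-person selections from all 11: C(11,4) = 330.
Subtract selections that omit an entire group: no tenors → C(6,4) = 15; no sopranos → C(5,4) = 5.
Both groups omitted at once is impossible, so 330 − 20 = 310.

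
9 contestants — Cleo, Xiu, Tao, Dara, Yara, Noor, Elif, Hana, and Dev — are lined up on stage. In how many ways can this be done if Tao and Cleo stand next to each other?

Place the 7 others and the Tao-Cleo pair as 8 objects in a line; the pair has 2 internal arrangements.
So the count is 2·(8)! = 80640.

80640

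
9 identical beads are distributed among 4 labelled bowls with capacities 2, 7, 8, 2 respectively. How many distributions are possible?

By stars and bars, unrestricted non-negative solutions to x_1+…+x_4 = 9 number C(9+3,3) = 220.
Subtract solutions that violate a single cap (substitute x_i' = x_i − (cap_i+1)): x_1 ≥ 3 gives C(9,3) = 84; x_2 ≥ 8 gives C(4,3) = 4; x_3 ≥ 9 gives C(3,3) = 1; x_4 ≥ 3 gives C(9,3) = 84. Together 173.
Add back pairs where two caps are both exceeded: 0 + 0 + 20 + 0 + 0 + 0 = 20.
By inclusion–exclusion the count is 220 − 173 + 20 = 67.

67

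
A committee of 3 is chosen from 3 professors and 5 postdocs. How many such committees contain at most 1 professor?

40

Split by how many professors are chosen (0 through 1).
Sum: C(3,0)·C(5,3) + C(3,1)·C(5,2) = 10 + 30 = 40.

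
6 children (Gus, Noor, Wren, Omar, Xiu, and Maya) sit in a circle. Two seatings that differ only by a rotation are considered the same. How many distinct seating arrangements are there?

Fix one person's seat to break rotational symmetry; the remaining 5 people can be arranged in (5)! = 120 ways.

120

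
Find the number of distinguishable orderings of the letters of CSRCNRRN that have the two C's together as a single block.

420

Treat the 2 copies of C as a single block. The multiset to arrange is then {CC, N, N, R, R, R, S}, 7 items in all.
That gives (7)!/(3!·2!) = 420 arrangements.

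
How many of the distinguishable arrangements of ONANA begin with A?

12

Fix A in the first position and arrange the remaining 4 letters.
Those 4 letters have N appearing twice, giving (4)!/(2!) = 12.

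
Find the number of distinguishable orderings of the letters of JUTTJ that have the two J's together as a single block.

12

Treat the 2 copies of J as a single block. The multiset to arrange is then {JJ, T, T, U}, 4 items in all.
That gives (4)!/(2!) = 12 arrangements.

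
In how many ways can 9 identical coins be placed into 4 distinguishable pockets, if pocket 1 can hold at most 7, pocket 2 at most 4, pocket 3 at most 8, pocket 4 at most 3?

By stars and bars, unrestricted non-negative solutions to x_1+…+x_4 = 9 number C(9+3,3) = 220.
Subtract solutions that violate a single cap (substitute x_i' = x_i − (cap_i+1)): x_1 ≥ 8 gives C(4,3) = 4; x_2 ≥ 5 gives C(7,3) = 35; x_3 ≥ 9 gives C(3,3) = 1; x_4 ≥ 4 gives C(8,3) = 56. Together 96.
Add back pairs where two caps are both exceeded: 0 + 0 + 0 + 0 + 1 + 0 = 1.
By inclusion–exclusion the count is 220 − 96 + 1 = 125.

125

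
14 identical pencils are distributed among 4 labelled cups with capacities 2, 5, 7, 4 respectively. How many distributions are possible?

31

By stars and bars, unrestricted non-negative solutions to x_1+…+x_4 = 14 number C(14+3,3) = 680.
Subtract solutions that violate a single cap (substitute x_i' = x_i − (cap_i+1)): x_1 ≥ 3 gives C(14,3) = 364; x_2 ≥ 6 gives C(11,3) = 165; x_3 ≥ 8 gives C(9,3) = 84; x_4 ≥ 5 gives C(12,3) = 220. Together 833.
Add back pairs where two caps are both exceeded: 56 + 20 + 84 + 1 + 20 + 4 = 185.
Subtract triples: 0 + 1 + 0 + 0 = 1.
By inclusion–exclusion the count is 680 − 833 + 185 − 1 = 31.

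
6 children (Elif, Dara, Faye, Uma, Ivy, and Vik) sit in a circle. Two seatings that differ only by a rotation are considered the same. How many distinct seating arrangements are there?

Fix one person's seat to break rotational symmetry; the remaining 5 people can be arranged in (5)! = 120 ways.

120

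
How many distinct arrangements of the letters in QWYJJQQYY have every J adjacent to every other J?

1120

Treat the 2 copies of J as a single block. The multiset to arrange is then {JJ, Q, Q, Q, W, Y, Y, Y}, 8 items in all.
That gives (8)!/(3!·3!) = 1120 arrangements.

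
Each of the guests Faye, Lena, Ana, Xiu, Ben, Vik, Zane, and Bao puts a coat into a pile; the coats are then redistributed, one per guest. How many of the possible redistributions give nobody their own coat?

14833

Count assignments avoiding every fixed point. For any j of the 8 guests fixed to their own coat, the other 8−j can be arranged in (8−j)! ways.
By inclusion–exclusion this is Σ_{j=0}^{8} (−1)^j C(8,j)·(8−j)!.
Computing: 40320 − 40320 + 20160 − 6720 + 1680 − 336 + 56 − 8 + 1 = 14833.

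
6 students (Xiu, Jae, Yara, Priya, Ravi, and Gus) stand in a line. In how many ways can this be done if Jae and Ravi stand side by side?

240

Treat {Jae, Ravi} as a single unit. There are 5 units to order, and the pair itself can be ordered 2 ways.
So the count is 2·(5)! = 240.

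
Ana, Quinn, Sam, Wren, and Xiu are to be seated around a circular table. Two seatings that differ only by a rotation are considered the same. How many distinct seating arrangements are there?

24

Around a circle, 5 distinct people have 5!/5 = (4)! = 24 rotationally distinct seatings.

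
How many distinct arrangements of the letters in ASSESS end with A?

Fix A in the last position and arrange the remaining 5 letters.
Those 5 letters have S appearing 4 times, giving (5)!/(4!) = 5.

5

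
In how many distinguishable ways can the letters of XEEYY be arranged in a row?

30

The 5 letters of XEEYY have repeats: E appearing twice and Y appearing twice.
The number of distinct arrangements is 5!/(2!·2!) = 120/4 = 30.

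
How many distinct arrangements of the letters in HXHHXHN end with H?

60

With the last slot taken by H, it remains to arrange the other 6 letters (XHHXHN).
Those 6 letters have H appearing 3 times and X appearing twice, giving (6)!/(3!·2!) = 60.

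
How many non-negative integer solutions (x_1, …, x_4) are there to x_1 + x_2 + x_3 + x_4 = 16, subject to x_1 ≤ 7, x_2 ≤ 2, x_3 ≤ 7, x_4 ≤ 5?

Ignoring the caps, the number of non-negative solutions to x_1+…+x_4 = 16 is C(19,3) = 969.
Subtract solutions that violate a single cap (substitute x_i' = x_i − (cap_i+1)): x_1 ≥ 8 gives C(11,3) = 165; x_2 ≥ 3 gives C(16,3) = 560; x_3 ≥ 8 gives C(11,3) = 165; x_4 ≥ 6 gives C(13,3) = 286. Together 1176.
Add back pairs where two caps are both exceeded: 56 + 1 + 10 + 56 + 120 + 10 = 253.
By inclusion–exclusion the count is 969 − 1176 + 253 = 46.

46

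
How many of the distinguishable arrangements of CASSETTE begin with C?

630

Fix C in the first position and arrange the remaining 7 letters.
Those 7 letters have E appearing twice, S appearing twice, and T appearing twice, giving (7)!/(2!·2!·2!) = 630.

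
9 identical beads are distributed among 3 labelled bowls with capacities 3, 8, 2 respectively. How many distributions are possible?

Without the upper bounds there are C(11,2) = 55 ways to split 9 among 3 bowls.
Subtract solutions that violate a single cap (substitute x_i' = x_i − (cap_i+1)): x_1 ≥ 4 gives C(7,2) = 21; x_2 ≥ 9 gives C(2,2) = 1; x_3 ≥ 3 gives C(8,2) = 28. Together 50.
Add back pairs where two caps are both exceeded: 0 + 6 + 0 = 6.
By inclusion–exclusion the count is 55 − 50 + 6 = 11.

11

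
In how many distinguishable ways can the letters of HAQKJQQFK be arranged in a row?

The 9 letters of HAQKJQQFK have repeats: K appearing twice and Q appearing 3 times.
So there are 9! / (3!·2!) = 30240 distinguishable arrangements.

30240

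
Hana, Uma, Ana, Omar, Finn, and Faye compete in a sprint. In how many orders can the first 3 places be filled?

120

There are 6 choices for 1st place, 5 for 2nd, and 4 for 3rd.
That gives 6 × 5 × 4 = 120.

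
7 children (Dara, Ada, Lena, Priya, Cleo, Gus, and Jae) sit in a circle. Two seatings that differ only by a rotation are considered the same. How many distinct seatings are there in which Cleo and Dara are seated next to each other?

240

Glue Cleo and Dara into a block (2 internal orders). Seating 6 units around a circle gives (5)! arrangements.
So 2 × (5)! = 2 × 120 = 240.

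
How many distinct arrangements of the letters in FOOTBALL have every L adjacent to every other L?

2520

Treat the 2 copies of L as a single block. The multiset to arrange is then {LL, A, B, F, O, O, T}, 7 items in all.
That gives (7)!/(2!) = 2520 arrangements.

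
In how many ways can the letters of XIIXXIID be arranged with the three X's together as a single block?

Treat the 3 copies of X as a single block. The multiset to arrange is then {XXX, D, I, I, I, I}, 6 items in all.
That gives (6)!/(4!) = 30 arrangements.

30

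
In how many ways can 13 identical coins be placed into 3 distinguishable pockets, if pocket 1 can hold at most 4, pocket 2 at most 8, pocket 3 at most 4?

Without the upper bounds there are C(15,2) = 105 ways to split 13 among 3 pockets.
Subtract solutions that violate a single cap (substitute x_i' = x_i − (cap_i+1)): x_1 ≥ 5 gives C(10,2) = 45; x_2 ≥ 9 gives C(6,2) = 15; x_3 ≥ 5 gives C(10,2) = 45. Together 105.
Add back pairs where two caps are both exceeded: 0 + 10 + 0 = 10.
By inclusion–exclusion the count is 105 − 105 + 10 = 10.

10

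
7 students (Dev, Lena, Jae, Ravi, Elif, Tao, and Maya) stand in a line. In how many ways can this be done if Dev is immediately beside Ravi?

Place the 5 others and the Dev-Ravi pair as 6 objects in a line; the pair has 2 internal arrangements.
That gives 2 × 6! = 2 × 720 = 1440.

1440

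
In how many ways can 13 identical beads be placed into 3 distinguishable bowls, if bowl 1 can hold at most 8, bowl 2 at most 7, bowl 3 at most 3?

18

Ignoring the caps, the number of non-negative solutions to x_1+…+x_3 = 13 is C(15,2) = 105.
Subtract solutions that violate a single cap (substitute x_i' = x_i − (cap_i+1)): x_1 ≥ 9 gives C(6,2) = 15; x_2 ≥ 8 gives C(7,2) = 21; x_3 ≥ 4 gives C(11,2) = 55. Together 91.
Add back pairs where two caps are both exceeded: 0 + 1 + 3 = 4.
By inclusion–exclusion the count is 105 − 91 + 4 = 18.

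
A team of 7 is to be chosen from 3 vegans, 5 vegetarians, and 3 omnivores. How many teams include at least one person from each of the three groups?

314

Unrestricted: C(11,7) = 330 ways to pick any 7 of the 11.
Selections missing a whole group: no vegans → C(8,7) = 8; no vegetarians → C(6,7) = 0; no omnivores → C(8,7) = 8.
Add back selections omitting two groups (i.e. drawn from a single group): C(3,7) + C(5,7) + C(3,7) = 0.
By inclusion–exclusion: 330 − 16 + 0 = 314.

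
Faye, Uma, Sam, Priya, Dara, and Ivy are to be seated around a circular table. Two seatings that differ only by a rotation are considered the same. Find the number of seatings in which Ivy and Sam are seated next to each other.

Treat {Ivy, Sam} as one unit (2 internal orders) and seat the resulting 5 units around the table: (4)! circular arrangements.
So 2 × (4)! = 2 × 24 = 48.

48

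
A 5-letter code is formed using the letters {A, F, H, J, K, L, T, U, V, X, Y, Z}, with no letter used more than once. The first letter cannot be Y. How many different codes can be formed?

The first letter has 12−1 = 11 choices (anything except Y).
The remaining 4 letters are filled from the other 11 symbols without repetition: 11 × 10 × 9 × 8 = 7920.
Total: 11 × 7920 = 87120.

87120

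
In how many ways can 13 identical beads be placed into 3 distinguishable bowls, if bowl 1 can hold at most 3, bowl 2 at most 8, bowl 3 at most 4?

6

By stars and bars, unrestricted non-negative solutions to x_1+…+x_3 = 13 number C(13+2,2) = 105.
Subtract solutions that violate a single cap (substitute x_i' = x_i − (cap_i+1)): x_1 ≥ 4 gives C(11,2) = 55; x_2 ≥ 9 gives C(6,2) = 15; x_3 ≥ 5 gives C(10,2) = 45. Together 115.
Add back pairs where two caps are both exceeded: 1 + 15 + 0 = 16.
By inclusion–exclusion the count is 105 − 115 + 16 = 6.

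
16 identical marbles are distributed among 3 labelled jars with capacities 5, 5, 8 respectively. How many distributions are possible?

By stars and bars, unrestricted non-negative solutions to x_1+…+x_3 = 16 number C(16+2,2) = 153.
Subtract solutions that violate a single cap (substitute x_i' = x_i − (cap_i+1)): x_1 ≥ 6 gives C(12,2) = 66; x_2 ≥ 6 gives C(12,2) = 66; x_3 ≥ 9 gives C(9,2) = 36. Together 168.
Add back pairs where two caps are both exceeded: 15 + 3 + 3 = 21.
By inclusion–exclusion the count is 153 − 168 + 21 = 6.

6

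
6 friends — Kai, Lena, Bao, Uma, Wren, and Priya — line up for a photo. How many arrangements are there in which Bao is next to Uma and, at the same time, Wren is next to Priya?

Treat {Bao,Uma} as one block (2 orders) and {Wren,Priya} as another (2 orders).
That leaves 4 units to arrange: 2 × 2 × 4! = 4 × 24 = 96.

96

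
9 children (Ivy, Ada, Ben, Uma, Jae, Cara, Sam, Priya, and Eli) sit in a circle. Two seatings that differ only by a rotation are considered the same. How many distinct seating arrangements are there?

Fix one person's seat to break rotational symmetry; the remaining 8 people can be arranged in (8)! = 40320 ways.

40320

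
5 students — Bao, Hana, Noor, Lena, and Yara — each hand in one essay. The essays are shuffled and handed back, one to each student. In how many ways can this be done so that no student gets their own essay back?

44

Count assignments avoiding every fixed point. For any j of the 5 students fixed to their own essay, the other 5−j can be arranged in (5−j)! ways.
By inclusion–exclusion this is Σ_{j=0}^{5} (−1)^j C(5,j)·(5−j)!.
Computing: 120 − 120 + 60 − 20 + 5 − 1 = 44.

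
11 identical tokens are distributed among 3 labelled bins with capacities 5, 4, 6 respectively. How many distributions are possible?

15

By stars and bars, unrestricted non-negative solutions to x_1+…+x_3 = 11 number C(11+2,2) = 78.
Subtract solutions that violate a single cap (substitute x_i' = x_i − (cap_i+1)): x_1 ≥ 6 gives C(7,2) = 21; x_2 ≥ 5 gives C(8,2) = 28; x_3 ≥ 7 gives C(6,2) = 15. Together 64.
Add back pairs where two caps are both exceeded: 1 + 0 + 0 = 1.
By inclusion–exclusion the count is 78 − 64 + 1 = 15.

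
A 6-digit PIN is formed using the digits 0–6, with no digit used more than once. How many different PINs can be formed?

5040

This is a permutation of 6 out of 7: P(7,6) = 7!/1!.
7 × 6 × 5 × 4 × 3 × 2 = 5040.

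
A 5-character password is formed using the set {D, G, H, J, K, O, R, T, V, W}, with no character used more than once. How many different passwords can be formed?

30240

With no repetition, fill the 5 characters in order: 10 choices, then 9, down to 6.
10 × 9 × 8 × 7 × 6 = 30240.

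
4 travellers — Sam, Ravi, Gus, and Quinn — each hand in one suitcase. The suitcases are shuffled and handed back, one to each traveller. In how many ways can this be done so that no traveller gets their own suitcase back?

9

Count assignments avoiding every fixed point. For any j of the 4 travellers fixed to their own suitcase, the other 4−j can be arranged in (4−j)! ways.
By inclusion–exclusion this is Σ_{j=0}^{4} (−1)^j C(4,j)·(4−j)!.
Computing: 24 − 24 + 12 − 4 + 1 = 9.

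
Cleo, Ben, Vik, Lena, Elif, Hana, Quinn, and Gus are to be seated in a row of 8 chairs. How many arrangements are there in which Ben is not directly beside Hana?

30240

Of the 8! = 40320 arrangements, those with Ben and Hana adjacent number 2 × 7! = 10080 (treat the pair as a block with 2 internal orders).
So 40320 − 10080 = 30240 arrangements keep them apart.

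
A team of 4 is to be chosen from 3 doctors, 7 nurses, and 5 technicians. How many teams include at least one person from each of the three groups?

630

With no constraint there are C(15,4) = 1365 possible selections.
Subtract selections that omit an entire group: no doctors → C(12,4) = 495; no nurses → C(8,4) = 70; no technicians → C(10,4) = 210.
Add back selections omitting two groups (i.e. drawn from a single group): C(3,4) + C(7,4) + C(5,4) = 40.
By inclusion–exclusion: 1365 − 775 + 40 = 630.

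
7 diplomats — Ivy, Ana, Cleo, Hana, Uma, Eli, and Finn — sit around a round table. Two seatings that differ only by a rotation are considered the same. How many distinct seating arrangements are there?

720

Around a circle, 7 distinct people have 7!/7 = (6)! = 720 rotationally distinct seatings.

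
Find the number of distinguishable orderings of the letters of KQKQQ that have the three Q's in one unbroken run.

3

Treat the 3 copies of Q as a single block. The multiset to arrange is then {QQQ, K, K}, 3 items in all.
That gives (3)!/(2!) = 3 arrangements.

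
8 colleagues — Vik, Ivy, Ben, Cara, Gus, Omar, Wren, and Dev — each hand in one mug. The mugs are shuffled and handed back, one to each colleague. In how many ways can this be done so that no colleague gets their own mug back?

Count assignments avoiding every fixed point. For any j of the 8 colleagues fixed to their own mug, the other 8−j can be arranged in (8−j)! ways.
By inclusion–exclusion this is Σ_{j=0}^{8} (−1)^j C(8,j)·(8−j)!.
Computing: 40320 − 40320 + 20160 − 6720 + 1680 − 336 + 56 − 8 + 1 = 14833.

14833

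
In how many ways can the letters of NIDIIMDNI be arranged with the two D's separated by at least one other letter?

Total arrangements of NIDIIMDNI: 9!/(4!·2!·2!) = 3780.
Arrangements with the D's together: treat DD as one letter, giving (8)!/(4!·2!) = 840.
Hence 3780 − 840 = 2940.

2940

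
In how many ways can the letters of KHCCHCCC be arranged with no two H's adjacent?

126

Total arrangements of KHCCHCCC: 8!/(5!·2!) = 168.
If the two H's are adjacent, glue them into one block, leaving 7 items to arrange: (7)!/(5!) = 42 ways.
Hence 168 − 42 = 126.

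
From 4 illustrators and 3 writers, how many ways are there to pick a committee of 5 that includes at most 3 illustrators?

Split by how many illustrators are chosen (0 through 3).
Sum: C(4,0)·C(3,5) + C(4,1)·C(3,4) + C(4,2)·C(3,3) + C(4,3)·C(3,2) = 0 + 0 + 6 + 12 = 18.

18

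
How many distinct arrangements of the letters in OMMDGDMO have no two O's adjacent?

1260

Total arrangements of OMMDGDMO: 8!/(3!·2!·2!) = 1680.
Arrangements with the O's together: treat OO as one letter, giving (7)!/(3!·2!) = 420.
Subtracting, 1680 − 420 = 1260 arrangements keep the O's apart.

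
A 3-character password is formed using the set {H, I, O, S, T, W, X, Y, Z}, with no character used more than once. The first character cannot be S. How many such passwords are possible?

The first character has 9−1 = 8 choices (anything except S).
The remaining 2 characters are filled from the other 8 symbols without repetition: 8 × 7 = 56.
Total: 8 × 56 = 448.

448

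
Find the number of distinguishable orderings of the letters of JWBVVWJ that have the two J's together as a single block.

Treat the 2 copies of J as a single block. The multiset to arrange is then {JJ, B, V, V, W, W}, 6 items in all.
That gives (6)!/(2!·2!) = 180 arrangements.

180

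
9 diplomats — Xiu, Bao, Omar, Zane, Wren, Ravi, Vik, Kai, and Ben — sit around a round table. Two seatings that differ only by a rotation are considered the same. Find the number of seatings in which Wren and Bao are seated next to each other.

Treat {Wren, Bao} as one unit (2 internal orders) and seat the resulting 8 units around the table: (7)! circular arrangements.
So 2 × (7)! = 2 × 5040 = 10080.

10080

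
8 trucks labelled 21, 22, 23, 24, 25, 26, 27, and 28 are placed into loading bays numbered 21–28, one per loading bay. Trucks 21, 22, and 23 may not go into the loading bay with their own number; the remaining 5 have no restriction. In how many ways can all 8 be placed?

Let Aᵢ (for i ∈ {21, 22, 23}) be the placements that put truck i in its forbidden loading bay. Any j of these fix j positions, leaving (8−j)! ways to fill the rest, and there are C(3,j) ways to pick which j.
By inclusion–exclusion, the number of valid placements is Σ_{j=0}^{3} (−1)^j C(3,j)·(8−j)!.
Computing: 40320 − 15120 + 2160 − 120 = 27240.

27240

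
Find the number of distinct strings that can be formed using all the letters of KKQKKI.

30

The 6 letters of KKQKKI have repeats: K appearing 4 times.
Dividing 6! = 720 by 4! = 24 for the repeated letters gives 30.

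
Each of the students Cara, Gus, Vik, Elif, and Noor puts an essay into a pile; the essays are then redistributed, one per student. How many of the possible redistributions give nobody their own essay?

This is the derangement count D_5: permutations of 5 items with no fixed point.
By inclusion–exclusion this is Σ_{j=0}^{5} (−1)^j C(5,j)·(5−j)!.
Computing: 120 − 120 + 60 − 20 + 5 − 1 = 44.

44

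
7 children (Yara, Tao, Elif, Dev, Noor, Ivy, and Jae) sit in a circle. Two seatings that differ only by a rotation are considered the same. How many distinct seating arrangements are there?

Seat Yara anywhere (absorbing the rotational symmetry), then permute the other 6: (6)! = 720.

720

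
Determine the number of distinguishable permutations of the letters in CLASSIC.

CLASSIC has 7 letters with C appearing twice and S appearing twice.
So there are 7! / (2!·2!) = 1260 distinguishable arrangements.

1260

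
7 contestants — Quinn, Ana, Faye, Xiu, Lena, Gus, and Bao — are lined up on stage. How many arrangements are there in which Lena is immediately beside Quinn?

Place the 5 others and the Lena-Quinn pair as 6 objects in a line; the pair has 2 internal arrangements.
So the count is 2·(6)! = 1440.

1440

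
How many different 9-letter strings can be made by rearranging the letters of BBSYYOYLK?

30240

Letter multiplicities in BBSYYOYLK: B×2, K×1, L×1, O×1, S×1, Y×3.
So there are 9! / (3!·2!) = 30240 distinguishable arrangements.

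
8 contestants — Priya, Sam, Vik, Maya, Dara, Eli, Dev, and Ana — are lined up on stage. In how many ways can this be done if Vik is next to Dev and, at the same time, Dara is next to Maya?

2880

Treat {Vik,Dev} as one block (2 orders) and {Dara,Maya} as another (2 orders).
That leaves 6 units to arrange: 2 × 2 × 6! = 4 × 720 = 2880.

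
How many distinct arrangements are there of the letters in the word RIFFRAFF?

840

Letter multiplicities in RIFFRAFF: A×1, F×4, I×1, R×2.
Dividing 8! = 40320 by 4!·2! = 48 for the repeated letters gives 840.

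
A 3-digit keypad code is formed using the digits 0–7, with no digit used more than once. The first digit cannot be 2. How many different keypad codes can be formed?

294

The first digit has 8−1 = 7 choices (anything except 2).
The remaining 2 digits are filled from the other 7 symbols without repetition: 7 × 6 = 42.
Total: 7 × 42 = 294.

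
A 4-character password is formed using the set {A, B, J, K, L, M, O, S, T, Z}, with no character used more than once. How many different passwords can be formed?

Choose and order 4 of the 10 symbols: the first character has 10 options, the next 9, then 8, 7.
That product is 10 × 9 × 8 × 7 = 5040.

5040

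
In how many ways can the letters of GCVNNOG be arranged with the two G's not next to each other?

900

Total arrangements of GCVNNOG: 7!/(2!·2!) = 1260.
If the two G's are adjacent, glue them into one block, leaving 6 items to arrange: (6)!/(2!) = 360 ways.
Subtracting, 1260 − 360 = 900 arrangements keep the G's apart.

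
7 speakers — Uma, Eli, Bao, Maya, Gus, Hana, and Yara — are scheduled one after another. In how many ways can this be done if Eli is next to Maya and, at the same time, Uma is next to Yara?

Treat {Eli,Maya} as one block (2 orders) and {Uma,Yara} as another (2 orders).
That leaves 5 units to arrange: 2 × 2 × 5! = 4 × 120 = 480.

480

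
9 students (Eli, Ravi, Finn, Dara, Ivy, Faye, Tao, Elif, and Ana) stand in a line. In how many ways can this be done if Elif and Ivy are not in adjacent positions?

Of the 9! = 362880 arrangements, those with Elif and Ivy adjacent number 2 × 8! = 80640 (treat the pair as a block with 2 internal orders).
So 362880 − 80640 = 282240 arrangements keep them apart.

282240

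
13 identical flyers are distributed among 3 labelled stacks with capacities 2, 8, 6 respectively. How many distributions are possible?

9

Without the upper bounds there are C(15,2) = 105 ways to split 13 among 3 stacks.
Subtract solutions that violate a single cap (substitute x_i' = x_i − (cap_i+1)): x_1 ≥ 3 gives C(12,2) = 66; x_2 ≥ 9 gives C(6,2) = 15; x_3 ≥ 7 gives C(8,2) = 28. Together 109.
Add back pairs where two caps are both exceeded: 3 + 10 + 0 = 13.
By inclusion–exclusion the count is 105 − 109 + 13 = 9.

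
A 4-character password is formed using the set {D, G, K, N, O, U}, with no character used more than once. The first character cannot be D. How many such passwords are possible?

The first character has 6−1 = 5 choices (anything except D).
The remaining 3 characters are filled from the other 5 symbols without repetition: 5 × 4 × 3 = 60.
Total: 5 × 60 = 300.

300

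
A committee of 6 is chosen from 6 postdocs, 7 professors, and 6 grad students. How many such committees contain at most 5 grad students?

Split by how many grad students are chosen (0 through 5).
Sum: C(6,0)·C(13,6) + C(6,1)·C(13,5) + C(6,2)·C(13,4) + C(6,3)·C(13,3) + C(6,4)·C(13,2) + C(6,5)·C(13,1) = 1716 + 7722 + 10725 + 5720 + 1170 + 78 = 27131.

27131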